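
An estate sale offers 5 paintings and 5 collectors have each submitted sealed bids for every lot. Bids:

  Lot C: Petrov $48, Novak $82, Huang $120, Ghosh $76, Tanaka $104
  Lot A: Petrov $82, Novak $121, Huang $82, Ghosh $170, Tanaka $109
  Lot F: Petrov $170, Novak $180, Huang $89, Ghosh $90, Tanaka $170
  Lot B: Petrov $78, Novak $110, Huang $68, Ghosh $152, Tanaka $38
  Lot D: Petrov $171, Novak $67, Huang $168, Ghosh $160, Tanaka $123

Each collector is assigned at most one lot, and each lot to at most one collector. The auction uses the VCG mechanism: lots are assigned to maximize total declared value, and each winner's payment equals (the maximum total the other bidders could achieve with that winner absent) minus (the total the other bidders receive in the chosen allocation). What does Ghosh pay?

Ghosh pays $11.

Efficient allocation: Petrov→Lot D ($171), Novak→Lot B ($110), Huang→Lot C ($120), Ghosh→Lot A ($170), Tanaka→Lot F ($170); total welfare W = $741.
Ghosh receives Lot A at value $170, so the others get W − 170 = $571.
Without Ghosh: best allocation of the remaining 4 bidders over all 5 lots is Petrov→Lot D ($171), Novak→Lot A ($121), Huang→Lot C ($120), Tanaka→Lot F ($170), total $582.
VCG payment = (others' best without Ghosh) − (others' welfare with Ghosh) = 582 − 571 = $11.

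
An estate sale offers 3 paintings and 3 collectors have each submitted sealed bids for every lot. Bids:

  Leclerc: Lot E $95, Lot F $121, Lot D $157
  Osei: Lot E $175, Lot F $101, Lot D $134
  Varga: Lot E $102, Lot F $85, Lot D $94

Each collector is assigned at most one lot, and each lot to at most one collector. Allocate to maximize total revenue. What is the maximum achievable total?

Optimal: Leclerc→Lot D ($157), Osei→Lot E ($175), Varga→Lot F ($85) — total 157+175+85 = $417.
Column-greedy (each lot in turn goes to its best remaining collector) gives $390, worse by 27.
Next-best assignment: Leclerc→Lot F, Osei→Lot E, Varga→Lot D = $390.

Maximum total: $417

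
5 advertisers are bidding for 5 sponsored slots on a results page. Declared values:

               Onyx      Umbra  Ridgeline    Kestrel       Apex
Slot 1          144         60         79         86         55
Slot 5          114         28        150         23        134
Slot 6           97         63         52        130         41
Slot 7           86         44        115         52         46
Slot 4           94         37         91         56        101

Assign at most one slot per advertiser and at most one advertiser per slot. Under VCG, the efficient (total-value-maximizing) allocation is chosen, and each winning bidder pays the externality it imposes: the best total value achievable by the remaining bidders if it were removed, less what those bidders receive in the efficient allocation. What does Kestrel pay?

Kestrel pays $19.

Efficient allocation: Onyx→Slot 1 ($144), Umbra→Slot 7 ($44), Ridgeline→Slot 5 ($150), Kestrel→Slot 6 ($130), Apex→Slot 4 ($101); total welfare W = $569.
Kestrel receives Slot 6 at value $130, so the others get W − 130 = $439.
Without Kestrel: best allocation of the remaining 4 bidders over all 5 slots is Onyx→Slot 1 ($144), Umbra→Slot 6 ($63), Ridgeline→Slot 5 ($150), Apex→Slot 4 ($101), total $458.
VCG payment = (others' best without Kestrel) − (others' welfare with Kestrel) = 458 − 439 = $19.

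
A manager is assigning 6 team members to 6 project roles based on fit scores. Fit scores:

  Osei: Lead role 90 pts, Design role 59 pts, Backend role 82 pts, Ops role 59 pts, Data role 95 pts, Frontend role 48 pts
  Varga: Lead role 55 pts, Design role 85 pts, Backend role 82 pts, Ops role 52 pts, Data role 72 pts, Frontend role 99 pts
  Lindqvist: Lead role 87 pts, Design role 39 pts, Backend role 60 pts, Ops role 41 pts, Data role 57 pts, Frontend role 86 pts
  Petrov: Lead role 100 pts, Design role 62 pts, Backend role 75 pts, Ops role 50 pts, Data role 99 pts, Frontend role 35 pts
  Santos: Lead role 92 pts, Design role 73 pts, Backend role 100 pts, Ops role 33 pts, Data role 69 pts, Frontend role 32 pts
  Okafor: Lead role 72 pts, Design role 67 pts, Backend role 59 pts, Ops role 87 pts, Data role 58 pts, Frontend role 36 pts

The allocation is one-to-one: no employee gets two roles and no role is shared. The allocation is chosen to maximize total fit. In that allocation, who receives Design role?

Optimal: Osei→Data role (95 pts), Varga→Design role (85 pts), Lindqvist→Frontend role (86 pts), Petrov→Lead role (100 pts), Santos→Backend role (100 pts), Okafor→Ops role (87 pts) — total 95+85+86+100+100+87 = 553 pts.
Row-greedy (each employee in turn takes its best remaining role) gives 516 pts, worse by 37.
Next-best assignment: Osei→Lead role, Varga→Design role, Lindqvist→Frontend role, Petrov→Data role, Santos→Backend role, Okafor→Ops role = 547 pts.
Swapping Santos↔Petrov (Santos→Lead role 92 pts, Petrov→Backend role 75 pts) loses 33.
No other one-to-one assignment exceeds 553 pts.
Varga's own top role is Frontend role (99 pts), but forcing Varga→Frontend role and reassigning the rest optimally gives only 531 pts — worse by 22.

Varga receives Design role.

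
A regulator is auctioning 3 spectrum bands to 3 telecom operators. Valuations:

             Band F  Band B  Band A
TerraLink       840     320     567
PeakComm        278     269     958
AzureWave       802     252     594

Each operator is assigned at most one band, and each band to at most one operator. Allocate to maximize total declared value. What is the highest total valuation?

Maximum total: $2080M

Optimal: TerraLink→Band B ($320M), PeakComm→Band A ($958M), AzureWave→Band F ($802M) — total 320+958+802 = $2080M.
Row-greedy (each operator in turn takes its best remaining band) gives $2050M, worse by 30.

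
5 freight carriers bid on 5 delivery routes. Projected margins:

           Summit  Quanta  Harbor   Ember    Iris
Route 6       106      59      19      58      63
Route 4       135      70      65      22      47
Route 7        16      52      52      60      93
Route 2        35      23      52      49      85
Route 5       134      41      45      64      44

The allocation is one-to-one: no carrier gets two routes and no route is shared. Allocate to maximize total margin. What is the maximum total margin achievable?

Max total: $407k

Treat this as an assignment problem: match each carrier to one route.
Optimal: Summit→Route 5 ($134k), Quanta→Route 4 ($70k), Harbor→Route 2 ($52k), Ember→Route 6 ($58k), Iris→Route 7 ($93k) — total 134+70+52+58+93 = $407k.
Column-greedy (each route in turn goes to its best remaining carrier) gives $385k, worse by 22.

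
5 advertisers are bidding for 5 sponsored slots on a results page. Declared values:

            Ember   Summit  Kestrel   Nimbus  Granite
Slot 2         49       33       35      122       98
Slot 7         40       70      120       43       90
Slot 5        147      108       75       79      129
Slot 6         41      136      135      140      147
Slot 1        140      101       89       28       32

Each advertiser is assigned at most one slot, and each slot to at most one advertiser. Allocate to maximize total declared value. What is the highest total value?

Optimal: Ember→Slot 1 ($140), Summit→Slot 6 ($136), Kestrel→Slot 7 ($120), Nimbus→Slot 2 ($122), Granite→Slot 5 ($129) — total 140+136+120+122+129 = $647.
No other one-to-one assignment exceeds $647.

Max total: $647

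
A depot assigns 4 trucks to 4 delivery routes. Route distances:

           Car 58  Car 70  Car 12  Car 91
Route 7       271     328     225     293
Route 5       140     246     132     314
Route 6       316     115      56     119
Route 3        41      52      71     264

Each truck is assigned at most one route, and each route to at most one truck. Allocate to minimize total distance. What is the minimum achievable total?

Optimal: Car 58→Route 5 (140 km), Car 70→Route 3 (52 km), Car 12→Route 7 (225 km), Car 91→Route 6 (119 km) — total 140+52+225+119 = 536 km.
Row-greedy (each truck in turn takes its cheapest remaining route) gives 581 km, worse by 45.

Minimum total: 536 km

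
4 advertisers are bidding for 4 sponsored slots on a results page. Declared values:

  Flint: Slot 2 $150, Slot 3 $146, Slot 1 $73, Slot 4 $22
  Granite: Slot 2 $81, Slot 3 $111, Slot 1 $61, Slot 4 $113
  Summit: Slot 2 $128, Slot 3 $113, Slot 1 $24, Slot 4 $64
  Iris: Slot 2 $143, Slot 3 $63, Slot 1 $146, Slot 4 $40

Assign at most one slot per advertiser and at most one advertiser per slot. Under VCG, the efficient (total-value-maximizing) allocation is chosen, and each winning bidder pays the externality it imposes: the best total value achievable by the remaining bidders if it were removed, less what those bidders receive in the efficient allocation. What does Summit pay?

Summit pays $4.

Efficient allocation: Flint→Slot 3 ($146), Granite→Slot 4 ($113), Summit→Slot 2 ($128), Iris→Slot 1 ($146); total welfare W = $533.
Summit receives Slot 2 at value $128, so the others get W − 128 = $405.
Without Summit: best allocation of the remaining 3 bidders over all 4 slots is Flint→Slot 2 ($150), Granite→Slot 4 ($113), Iris→Slot 1 ($146), total $409.
VCG payment = (others' best without Summit) − (others' welfare with Summit) = 409 − 405 = $4.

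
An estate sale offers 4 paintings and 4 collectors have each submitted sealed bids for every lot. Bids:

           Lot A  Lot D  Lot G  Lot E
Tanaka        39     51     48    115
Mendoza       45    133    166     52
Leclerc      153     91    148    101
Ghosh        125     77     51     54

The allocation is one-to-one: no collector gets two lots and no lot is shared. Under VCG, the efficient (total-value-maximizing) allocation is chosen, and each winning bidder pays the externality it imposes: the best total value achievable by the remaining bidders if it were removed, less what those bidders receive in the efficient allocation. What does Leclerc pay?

Efficient allocation: Tanaka→Lot E ($115), Mendoza→Lot D ($133), Leclerc→Lot G ($148), Ghosh→Lot A ($125); total welfare W = $521.
Leclerc receives Lot G at value $148, so the others get W − 148 = $373.
Without Leclerc: best allocation of the remaining 3 bidders over all 4 lots is Tanaka→Lot E ($115), Mendoza→Lot G ($166), Ghosh→Lot A ($125), total $406.
VCG payment = (others' best without Leclerc) − (others' welfare with Leclerc) = 406 − 373 = $33.

Leclerc pays $33.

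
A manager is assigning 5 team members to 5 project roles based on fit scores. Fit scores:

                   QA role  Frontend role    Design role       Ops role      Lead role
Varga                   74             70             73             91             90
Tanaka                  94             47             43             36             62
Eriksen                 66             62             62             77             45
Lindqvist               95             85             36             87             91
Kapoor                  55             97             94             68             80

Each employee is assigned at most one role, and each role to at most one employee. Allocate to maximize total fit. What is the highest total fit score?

Maximum total: 440 pts

Optimal: Varga→Lead role (90 pts), Tanaka→QA role (94 pts), Eriksen→Ops role (77 pts), Lindqvist→Frontend role (85 pts), Kapoor→Design role (94 pts) — total 90+94+77+85+94 = 440 pts.
Max-entry greedy (repeatedly take the single best remaining cell) gives 407 pts, worse by 33.
Swapping Eriksen↔Varga (Eriksen→Lead role 45 pts, Varga→Ops role 91 pts) loses 31.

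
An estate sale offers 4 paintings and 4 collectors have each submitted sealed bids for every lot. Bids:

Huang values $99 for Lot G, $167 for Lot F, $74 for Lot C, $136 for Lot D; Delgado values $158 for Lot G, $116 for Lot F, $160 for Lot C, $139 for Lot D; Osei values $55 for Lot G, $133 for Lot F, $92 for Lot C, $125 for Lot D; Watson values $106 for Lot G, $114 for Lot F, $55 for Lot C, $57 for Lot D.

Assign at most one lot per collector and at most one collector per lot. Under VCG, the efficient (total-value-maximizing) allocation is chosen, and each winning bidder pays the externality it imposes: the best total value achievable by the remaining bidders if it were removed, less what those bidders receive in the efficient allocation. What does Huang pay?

Efficient allocation: Huang→Lot F ($167), Delgado→Lot C ($160), Osei→Lot D ($125), Watson→Lot G ($106); total welfare W = $558.
Huang receives Lot F at value $167, so the others get W − 167 = $391.
Without Huang: best allocation of the remaining 3 bidders over all 4 lots is Delgado→Lot C ($160), Osei→Lot F ($133), Watson→Lot G ($106), total $399.
VCG payment = (others' best without Huang) − (others' welfare with Huang) = 399 − 391 = $8.

Huang pays $8.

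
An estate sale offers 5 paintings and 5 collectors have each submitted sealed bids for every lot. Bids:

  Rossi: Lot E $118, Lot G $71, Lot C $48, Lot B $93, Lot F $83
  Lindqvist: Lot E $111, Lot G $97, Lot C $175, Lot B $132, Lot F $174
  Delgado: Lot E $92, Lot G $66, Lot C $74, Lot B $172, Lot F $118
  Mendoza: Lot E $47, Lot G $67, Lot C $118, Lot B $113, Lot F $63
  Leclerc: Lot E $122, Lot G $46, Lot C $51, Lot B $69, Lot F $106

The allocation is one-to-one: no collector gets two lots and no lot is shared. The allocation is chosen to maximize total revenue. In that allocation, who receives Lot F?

Lindqvist receives Lot F.

Optimal: Rossi→Lot G ($71), Lindqvist→Lot F ($174), Delgado→Lot B ($172), Mendoza→Lot C ($118), Leclerc→Lot E ($122) — total 71+174+172+118+122 = $657.
Max-entry greedy (repeatedly take the single best remaining cell) gives $619, worse by 38.
Next-best assignment: Rossi→Lot E, Lindqvist→Lot C, Delgado→Lot B, Mendoza→Lot G, Leclerc→Lot F = $638.
Lindqvist's own top lot is Lot C ($175), but forcing Lindqvist→Lot C and reassigning the rest optimally gives only $638 — worse by 19.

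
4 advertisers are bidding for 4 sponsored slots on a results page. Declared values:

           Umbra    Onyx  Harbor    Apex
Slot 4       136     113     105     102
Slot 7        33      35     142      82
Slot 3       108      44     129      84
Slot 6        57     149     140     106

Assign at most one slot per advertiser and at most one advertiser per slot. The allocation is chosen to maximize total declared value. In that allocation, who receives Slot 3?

This is a one-to-one assignment (maximum-weight bipartite matching).
Optimal: Umbra→Slot 4 ($136), Onyx→Slot 6 ($149), Harbor→Slot 7 ($142), Apex→Slot 3 ($84) — total 136+149+142+84 = $511.
Next-best assignment: Umbra→Slot 3, Onyx→Slot 6, Harbor→Slot 7, Apex→Slot 4 = $501.
Apex's own top slot is Slot 6 ($106), but forcing Apex→Slot 6 and reassigning the rest optimally gives only $469 — worse by 42.

Apex receives Slot 3.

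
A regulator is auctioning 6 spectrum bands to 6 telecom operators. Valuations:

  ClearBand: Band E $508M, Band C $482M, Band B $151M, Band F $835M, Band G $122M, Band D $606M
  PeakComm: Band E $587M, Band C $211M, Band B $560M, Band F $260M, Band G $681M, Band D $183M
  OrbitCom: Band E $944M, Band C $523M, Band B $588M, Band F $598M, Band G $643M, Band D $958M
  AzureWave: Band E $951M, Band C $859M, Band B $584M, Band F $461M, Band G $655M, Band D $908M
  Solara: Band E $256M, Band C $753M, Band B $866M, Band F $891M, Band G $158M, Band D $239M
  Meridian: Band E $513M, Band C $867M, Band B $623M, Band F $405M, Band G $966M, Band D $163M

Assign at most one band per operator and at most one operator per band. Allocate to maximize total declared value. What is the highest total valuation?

Maximum total: $5158M

Optimal: ClearBand→Band F ($835M), PeakComm→Band G ($681M), OrbitCom→Band D ($958M), AzureWave→Band E ($951M), Solara→Band B ($866M), Meridian→Band C ($867M) — total 835+681+958+951+866+867 = $5158M.
Checked against all permutations: $5158M is optimal.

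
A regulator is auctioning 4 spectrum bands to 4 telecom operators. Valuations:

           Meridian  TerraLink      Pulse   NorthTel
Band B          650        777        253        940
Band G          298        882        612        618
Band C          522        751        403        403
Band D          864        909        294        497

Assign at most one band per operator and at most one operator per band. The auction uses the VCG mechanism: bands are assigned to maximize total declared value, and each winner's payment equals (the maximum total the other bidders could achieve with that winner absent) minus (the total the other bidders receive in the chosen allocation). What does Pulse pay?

Pulse pays $131M.

Efficient allocation: Meridian→Band D ($864M), TerraLink→Band C ($751M), Pulse→Band G ($612M), NorthTel→Band B ($940M); total welfare W = $3167M.
Pulse receives Band G at value $612M, so the others get W − 612 = $2555M.
Without Pulse: best allocation of the remaining 3 bidders over all 4 bands is Meridian→Band D ($864M), TerraLink→Band G ($882M), NorthTel→Band B ($940M), total $2686M.
VCG payment = (others' best without Pulse) − (others' welfare with Pulse) = 2686 − 2555 = $131M.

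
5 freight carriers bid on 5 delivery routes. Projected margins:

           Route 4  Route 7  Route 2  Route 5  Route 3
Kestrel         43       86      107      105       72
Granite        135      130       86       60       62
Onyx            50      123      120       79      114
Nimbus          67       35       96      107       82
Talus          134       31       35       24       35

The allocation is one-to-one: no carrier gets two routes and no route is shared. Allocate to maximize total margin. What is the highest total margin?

Max total: $592k

Optimal: Kestrel→Route 2 ($107k), Granite→Route 7 ($130k), Onyx→Route 3 ($114k), Nimbus→Route 5 ($107k), Talus→Route 4 ($134k) — total 107+130+114+107+134 = $592k.
Max-entry greedy (repeatedly take the single best remaining cell) gives $507k, worse by 85.
Next-best assignment: Kestrel→Route 5, Granite→Route 7, Onyx→Route 3, Nimbus→Route 2, Talus→Route 4 = $579k.
Swapping Talus↔Nimbus (Talus→Route 5 $24k, Nimbus→Route 4 $67k) loses 150.
No other one-to-one assignment exceeds $592k.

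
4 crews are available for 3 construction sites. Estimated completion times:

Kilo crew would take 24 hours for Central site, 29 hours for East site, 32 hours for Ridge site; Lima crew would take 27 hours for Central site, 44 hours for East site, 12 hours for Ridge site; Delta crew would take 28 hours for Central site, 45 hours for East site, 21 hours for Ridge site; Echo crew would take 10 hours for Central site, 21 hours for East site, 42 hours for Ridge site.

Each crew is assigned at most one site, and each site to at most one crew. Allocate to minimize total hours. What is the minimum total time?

Optimal: Echo crew→Central site (10 hours), Kilo crew→East site (29 hours), Lima crew→Ridge site (12 hours) — total 10+29+12 = 51 hours.
Row-greedy (each crew in turn takes its cheapest remaining site) gives 81 hours, worse by 30.
Next-best assignment: Kilo crew→Central site, Echo crew→East site, Lima crew→Ridge site = 57 hours.
Every other assignment is strictly worse.

Min total: 51 hours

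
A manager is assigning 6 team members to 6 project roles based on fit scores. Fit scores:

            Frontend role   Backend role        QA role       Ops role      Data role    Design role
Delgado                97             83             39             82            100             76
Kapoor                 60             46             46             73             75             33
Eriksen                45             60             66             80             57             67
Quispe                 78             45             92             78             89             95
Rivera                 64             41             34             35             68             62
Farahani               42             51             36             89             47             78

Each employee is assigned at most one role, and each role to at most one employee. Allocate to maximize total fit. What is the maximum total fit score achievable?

Max total: 475 pts

Optimal: Delgado→Frontend role (97 pts), Kapoor→Data role (75 pts), Eriksen→Backend role (60 pts), Quispe→QA role (92 pts), Rivera→Design role (62 pts), Farahani→Ops role (89 pts) — total 97+75+60+92+62+89 = 475 pts.
Checked against all permutations: 475 pts is optimal.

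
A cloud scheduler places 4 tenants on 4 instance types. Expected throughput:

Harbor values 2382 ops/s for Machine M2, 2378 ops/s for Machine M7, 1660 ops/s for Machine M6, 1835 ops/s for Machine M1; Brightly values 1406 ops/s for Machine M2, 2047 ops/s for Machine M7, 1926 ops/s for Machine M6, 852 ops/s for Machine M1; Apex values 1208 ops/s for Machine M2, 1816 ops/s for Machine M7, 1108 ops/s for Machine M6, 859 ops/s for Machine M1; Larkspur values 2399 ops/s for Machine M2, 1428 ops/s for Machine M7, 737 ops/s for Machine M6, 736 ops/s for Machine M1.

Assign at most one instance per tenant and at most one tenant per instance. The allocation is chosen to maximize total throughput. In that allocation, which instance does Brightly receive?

Brightly receives Machine M6.

Treat this as an assignment problem: match each tenant to one instance.
Optimal: Harbor→Machine M1 (1835 ops/s), Brightly→Machine M6 (1926 ops/s), Apex→Machine M7 (1816 ops/s), Larkspur→Machine M2 (2399 ops/s) — total 1835+1926+1816+2399 = 7976 ops/s.
Max-entry greedy (repeatedly take the single best remaining cell) gives 7562 ops/s, worse by 414.
Next-best assignment: Harbor→Machine M7, Brightly→Machine M6, Apex→Machine M1, Larkspur→Machine M2 = 7562 ops/s.
Brightly's own top instance is Machine M7 (2047 ops/s), but forcing Brightly→Machine M7 and reassigning the rest optimally gives only 7389 ops/s — worse by 587.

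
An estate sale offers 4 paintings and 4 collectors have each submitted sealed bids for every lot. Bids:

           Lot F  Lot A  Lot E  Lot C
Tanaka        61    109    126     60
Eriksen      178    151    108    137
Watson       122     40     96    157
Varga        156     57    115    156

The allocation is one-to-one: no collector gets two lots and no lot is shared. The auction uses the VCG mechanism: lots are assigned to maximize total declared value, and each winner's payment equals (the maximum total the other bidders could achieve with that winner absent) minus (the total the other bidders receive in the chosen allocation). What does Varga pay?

Efficient allocation: Tanaka→Lot E ($126), Eriksen→Lot A ($151), Watson→Lot C ($157), Varga→Lot F ($156); total welfare W = $590.
Varga receives Lot F at value $156, so the others get W − 156 = $434.
Without Varga: best allocation of the remaining 3 bidders over all 4 lots is Tanaka→Lot E ($126), Eriksen→Lot F ($178), Watson→Lot C ($157), total $461.
VCG payment = (others' best without Varga) − (others' welfare with Varga) = 461 − 434 = $27.

Varga pays $27.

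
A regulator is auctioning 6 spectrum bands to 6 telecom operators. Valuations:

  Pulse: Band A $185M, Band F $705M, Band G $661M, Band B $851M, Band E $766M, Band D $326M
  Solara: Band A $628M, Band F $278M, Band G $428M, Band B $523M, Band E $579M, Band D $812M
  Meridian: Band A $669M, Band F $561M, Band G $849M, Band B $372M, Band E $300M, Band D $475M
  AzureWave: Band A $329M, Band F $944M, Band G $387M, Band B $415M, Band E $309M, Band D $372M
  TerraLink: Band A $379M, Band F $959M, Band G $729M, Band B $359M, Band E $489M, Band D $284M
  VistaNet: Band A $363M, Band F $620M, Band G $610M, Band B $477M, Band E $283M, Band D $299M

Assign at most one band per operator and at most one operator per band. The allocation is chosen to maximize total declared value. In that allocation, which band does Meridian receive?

Meridian receives Band A.

This is the linear assignment problem.
Optimal: Pulse→Band E ($766M), Solara→Band D ($812M), Meridian→Band A ($669M), AzureWave→Band F ($944M), TerraLink→Band G ($729M), VistaNet→Band B ($477M) — total 766+812+669+944+729+477 = $4397M.
Max-entry greedy (repeatedly take the single best remaining cell) gives $4143M, worse by 254.
Meridian's own top band is Band G ($849M), but forcing Meridian→Band G and reassigning the rest optimally gives only $4308M — worse by 89.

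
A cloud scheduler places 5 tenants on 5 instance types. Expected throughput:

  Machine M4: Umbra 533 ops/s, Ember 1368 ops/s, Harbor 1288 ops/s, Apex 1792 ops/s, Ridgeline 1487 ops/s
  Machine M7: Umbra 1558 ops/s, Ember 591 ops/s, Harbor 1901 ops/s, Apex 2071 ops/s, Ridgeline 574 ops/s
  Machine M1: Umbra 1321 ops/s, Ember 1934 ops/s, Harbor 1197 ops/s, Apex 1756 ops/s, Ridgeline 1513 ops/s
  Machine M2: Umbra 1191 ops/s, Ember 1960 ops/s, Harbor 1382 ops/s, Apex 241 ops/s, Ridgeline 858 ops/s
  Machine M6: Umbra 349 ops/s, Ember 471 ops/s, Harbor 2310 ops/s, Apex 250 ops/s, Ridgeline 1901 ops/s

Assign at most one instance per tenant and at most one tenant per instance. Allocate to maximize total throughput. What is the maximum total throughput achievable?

Maximum total: 9149 ops/s

This is a one-to-one assignment (maximum-weight bipartite matching).
Optimal: Umbra→Machine M1 (1321 ops/s), Ember→Machine M2 (1960 ops/s), Harbor→Machine M6 (2310 ops/s), Apex→Machine M7 (2071 ops/s), Ridgeline→Machine M4 (1487 ops/s) — total 1321+1960+2310+2071+1487 = 9149 ops/s.
Max-entry greedy (repeatedly take the single best remaining cell) gives 8387 ops/s, worse by 762.
Next-best assignment: Umbra→Machine M7, Ember→Machine M2, Harbor→Machine M6, Apex→Machine M4, Ridgeline→Machine M1 = 9133 ops/s.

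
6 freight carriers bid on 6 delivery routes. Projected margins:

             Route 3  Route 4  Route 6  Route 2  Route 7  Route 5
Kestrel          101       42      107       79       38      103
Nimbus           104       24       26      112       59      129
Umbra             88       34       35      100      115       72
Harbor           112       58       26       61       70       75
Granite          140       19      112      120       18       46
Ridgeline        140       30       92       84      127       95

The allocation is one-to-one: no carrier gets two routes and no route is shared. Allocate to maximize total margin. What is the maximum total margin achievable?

Maximum total: $669k

This is the linear assignment problem.
Optimal: Kestrel→Route 6 ($107k), Nimbus→Route 5 ($129k), Umbra→Route 7 ($115k), Harbor→Route 4 ($58k), Granite→Route 2 ($120k), Ridgeline→Route 3 ($140k) — total 107+129+115+58+120+140 = $669k.
Max-entry greedy (repeatedly take the single best remaining cell) gives $661k, worse by 8.
Next-best assignment: Kestrel→Route 6, Nimbus→Route 5, Umbra→Route 2, Harbor→Route 4, Granite→Route 3, Ridgeline→Route 7 = $661k.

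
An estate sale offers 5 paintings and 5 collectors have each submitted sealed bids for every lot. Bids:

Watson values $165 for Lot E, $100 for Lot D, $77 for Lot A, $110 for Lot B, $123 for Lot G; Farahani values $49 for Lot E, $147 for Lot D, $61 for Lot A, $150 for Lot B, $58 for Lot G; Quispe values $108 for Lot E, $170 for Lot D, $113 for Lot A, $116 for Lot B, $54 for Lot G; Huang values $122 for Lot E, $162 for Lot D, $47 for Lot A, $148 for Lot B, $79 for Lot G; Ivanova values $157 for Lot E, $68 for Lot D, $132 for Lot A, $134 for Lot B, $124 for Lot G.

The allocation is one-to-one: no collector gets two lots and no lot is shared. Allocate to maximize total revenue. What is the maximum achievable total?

Maximum total: $714

Optimal: Watson→Lot E ($165), Farahani→Lot B ($150), Quispe→Lot A ($113), Huang→Lot D ($162), Ivanova→Lot G ($124) — total 165+150+113+162+124 = $714.
Column-greedy (each lot in turn goes to its best remaining collector) gives $696, worse by 18.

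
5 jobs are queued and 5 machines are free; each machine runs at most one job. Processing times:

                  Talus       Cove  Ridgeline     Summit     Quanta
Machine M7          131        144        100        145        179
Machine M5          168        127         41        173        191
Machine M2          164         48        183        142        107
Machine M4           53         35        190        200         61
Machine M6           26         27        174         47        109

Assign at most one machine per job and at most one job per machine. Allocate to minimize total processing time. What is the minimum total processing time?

Min total: 321 min

Treat this as an assignment problem: match each job to one machine.
Optimal: Talus→Machine M6 (26 min), Cove→Machine M2 (48 min), Ridgeline→Machine M5 (41 min), Summit→Machine M7 (145 min), Quanta→Machine M4 (61 min) — total 26+48+41+145+61 = 321 min.
Min-entry greedy (repeatedly take the single cheapest remaining cell) gives 354 min, worse by 33.
Next-best assignment: Talus→Machine M7, Cove→Machine M2, Ridgeline→Machine M5, Summit→Machine M6, Quanta→Machine M4 = 328 min.
Swapping Quanta↔Cove (Quanta→Machine M2 107 min, Cove→Machine M4 35 min) adds 33.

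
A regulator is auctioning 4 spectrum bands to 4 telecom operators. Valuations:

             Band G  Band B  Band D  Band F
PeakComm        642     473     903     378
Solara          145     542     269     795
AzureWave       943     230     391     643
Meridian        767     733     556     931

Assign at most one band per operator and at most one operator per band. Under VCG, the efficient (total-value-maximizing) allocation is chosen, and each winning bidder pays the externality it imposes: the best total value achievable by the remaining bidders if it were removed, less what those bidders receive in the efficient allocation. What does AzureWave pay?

Efficient allocation: PeakComm→Band D ($903M), Solara→Band F ($795M), AzureWave→Band G ($943M), Meridian→Band B ($733M); total welfare W = $3374M.
AzureWave receives Band G at value $943M, so the others get W − 943 = $2431M.
Without AzureWave: best allocation of the remaining 3 bidders over all 4 bands is PeakComm→Band D ($903M), Solara→Band F ($795M), Meridian→Band G ($767M), total $2465M.
VCG payment = (others' best without AzureWave) − (others' welfare with AzureWave) = 2465 − 2431 = $34M.

AzureWave pays $34M.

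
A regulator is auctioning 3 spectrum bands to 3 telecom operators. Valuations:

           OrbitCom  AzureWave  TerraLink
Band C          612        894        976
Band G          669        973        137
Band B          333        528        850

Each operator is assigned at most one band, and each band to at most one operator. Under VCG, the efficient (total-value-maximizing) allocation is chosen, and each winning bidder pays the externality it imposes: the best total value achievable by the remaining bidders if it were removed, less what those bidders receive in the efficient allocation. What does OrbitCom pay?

Efficient allocation: OrbitCom→Band C ($612M), AzureWave→Band G ($973M), TerraLink→Band B ($850M); total welfare W = $2435M.
OrbitCom receives Band C at value $612M, so the others get W − 612 = $1823M.
Without OrbitCom: best allocation of the remaining 2 bidders over all 3 bands is AzureWave→Band G ($973M), TerraLink→Band C ($976M), total $1949M.
VCG payment = (others' best without OrbitCom) − (others' welfare with OrbitCom) = 1949 − 1823 = $126M.

OrbitCom pays $126M.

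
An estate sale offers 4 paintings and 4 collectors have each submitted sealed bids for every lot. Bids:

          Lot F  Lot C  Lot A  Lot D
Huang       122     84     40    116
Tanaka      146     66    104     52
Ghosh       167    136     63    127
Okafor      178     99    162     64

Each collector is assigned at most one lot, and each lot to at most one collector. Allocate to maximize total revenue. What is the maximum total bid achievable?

Maximum total: $560

Treat this as an assignment problem: match each collector to one lot.
Optimal: Huang→Lot D ($116), Tanaka→Lot F ($146), Ghosh→Lot C ($136), Okafor→Lot A ($162) — total 116+146+136+162 = $560.
Max-entry greedy (repeatedly take the single best remaining cell) gives $534, worse by 26.
Swapping Okafor↔Tanaka (Okafor→Lot F $178, Tanaka→Lot A $104) loses 26.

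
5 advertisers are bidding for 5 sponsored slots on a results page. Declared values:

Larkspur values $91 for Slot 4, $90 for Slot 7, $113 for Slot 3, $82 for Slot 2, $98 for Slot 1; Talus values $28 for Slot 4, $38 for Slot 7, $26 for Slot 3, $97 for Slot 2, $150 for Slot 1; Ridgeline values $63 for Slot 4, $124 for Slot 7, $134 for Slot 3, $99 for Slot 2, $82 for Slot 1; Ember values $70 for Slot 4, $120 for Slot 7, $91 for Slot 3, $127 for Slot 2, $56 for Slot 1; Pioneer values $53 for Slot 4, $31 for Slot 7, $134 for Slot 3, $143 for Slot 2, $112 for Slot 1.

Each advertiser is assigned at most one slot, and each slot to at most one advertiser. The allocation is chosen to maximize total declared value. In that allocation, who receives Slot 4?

Larkspur receives Slot 4.

Optimal: Larkspur→Slot 4 ($91), Talus→Slot 1 ($150), Ridgeline→Slot 3 ($134), Ember→Slot 7 ($120), Pioneer→Slot 2 ($143) — total 91+150+134+120+143 = $638.
Row-greedy (each advertiser in turn takes its best remaining slot) gives $567, worse by 71.
Every other assignment is strictly worse.
Larkspur's own top slot is Slot 3 ($113), but forcing Larkspur→Slot 3 and reassigning the rest optimally gives only $600 — worse by 38.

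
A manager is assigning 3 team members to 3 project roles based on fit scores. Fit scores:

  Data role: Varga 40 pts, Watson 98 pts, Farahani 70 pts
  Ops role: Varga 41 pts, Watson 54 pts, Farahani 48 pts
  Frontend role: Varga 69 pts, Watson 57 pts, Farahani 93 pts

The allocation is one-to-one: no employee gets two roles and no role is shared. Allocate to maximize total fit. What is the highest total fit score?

This is a one-to-one assignment (maximum-weight bipartite matching).
Optimal: Varga→Ops role (41 pts), Watson→Data role (98 pts), Farahani→Frontend role (93 pts) — total 41+98+93 = 232 pts.
Row-greedy (each employee in turn takes its best remaining role) gives 215 pts, worse by 17.
Next-best assignment: Varga→Frontend role, Watson→Data role, Farahani→Ops role = 215 pts.
Checked against all permutations: 232 pts is optimal.

Max total: 232 pts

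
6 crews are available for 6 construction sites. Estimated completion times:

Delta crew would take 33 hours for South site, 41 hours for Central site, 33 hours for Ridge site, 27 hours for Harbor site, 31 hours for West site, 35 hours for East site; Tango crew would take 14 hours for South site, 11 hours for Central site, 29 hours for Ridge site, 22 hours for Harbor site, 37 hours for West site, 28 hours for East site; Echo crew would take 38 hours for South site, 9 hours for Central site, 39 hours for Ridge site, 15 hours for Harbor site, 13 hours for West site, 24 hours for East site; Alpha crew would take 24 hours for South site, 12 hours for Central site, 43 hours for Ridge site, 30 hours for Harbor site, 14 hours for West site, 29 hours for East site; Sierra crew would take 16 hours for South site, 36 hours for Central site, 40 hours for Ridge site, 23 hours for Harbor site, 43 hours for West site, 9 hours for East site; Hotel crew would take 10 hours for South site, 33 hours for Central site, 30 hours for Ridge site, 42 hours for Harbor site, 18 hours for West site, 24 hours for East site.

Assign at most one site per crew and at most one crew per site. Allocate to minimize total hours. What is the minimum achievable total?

Optimal: Delta crew→Ridge site (33 hours), Tango crew→Central site (11 hours), Echo crew→Harbor site (15 hours), Alpha crew→West site (14 hours), Sierra crew→East site (9 hours), Hotel crew→South site (10 hours) — total 33+11+15+14+9+10 = 92 hours.
Next-best assignment: Delta crew→Ridge site, Tango crew→Harbor site, Echo crew→Central site, Alpha crew→West site, Sierra crew→East site, Hotel crew→South site = 97 hours.
Swapping Echo crew↔Delta crew (Echo crew→Ridge site 39 hours, Delta crew→Harbor site 27 hours) adds 18.

Min total: 92 hours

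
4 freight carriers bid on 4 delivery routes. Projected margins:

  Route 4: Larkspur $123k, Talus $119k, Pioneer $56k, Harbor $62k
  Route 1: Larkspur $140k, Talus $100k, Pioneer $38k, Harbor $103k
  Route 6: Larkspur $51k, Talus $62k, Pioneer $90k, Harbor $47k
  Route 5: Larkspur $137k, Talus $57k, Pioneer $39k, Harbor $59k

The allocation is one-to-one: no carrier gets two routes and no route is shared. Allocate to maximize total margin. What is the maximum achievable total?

Max total: $449k

Optimal: Larkspur→Route 5 ($137k), Talus→Route 4 ($119k), Pioneer→Route 6 ($90k), Harbor→Route 1 ($103k) — total 137+119+90+103 = $449k.
Row-greedy (each carrier in turn takes its best remaining route) gives $408k, worse by 41.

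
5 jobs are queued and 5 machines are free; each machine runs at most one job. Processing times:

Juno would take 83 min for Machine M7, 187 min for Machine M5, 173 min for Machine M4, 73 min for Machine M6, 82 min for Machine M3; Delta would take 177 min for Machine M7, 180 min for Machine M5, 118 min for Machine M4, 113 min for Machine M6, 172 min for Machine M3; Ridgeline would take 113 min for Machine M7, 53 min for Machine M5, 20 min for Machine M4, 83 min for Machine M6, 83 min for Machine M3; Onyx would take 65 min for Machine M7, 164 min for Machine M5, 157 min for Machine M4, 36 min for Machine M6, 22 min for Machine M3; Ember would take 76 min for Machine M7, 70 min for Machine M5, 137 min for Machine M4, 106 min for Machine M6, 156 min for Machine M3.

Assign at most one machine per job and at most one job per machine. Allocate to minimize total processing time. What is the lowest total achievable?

Optimal: Juno→Machine M7 (83 min), Delta→Machine M6 (113 min), Ridgeline→Machine M4 (20 min), Onyx→Machine M3 (22 min), Ember→Machine M5 (70 min) — total 83+113+20+22+70 = 308 min.
Swapping Delta↔Ridgeline (Delta→Machine M4 118 min, Ridgeline→Machine M6 83 min) adds 68.

Minimum total: 308 min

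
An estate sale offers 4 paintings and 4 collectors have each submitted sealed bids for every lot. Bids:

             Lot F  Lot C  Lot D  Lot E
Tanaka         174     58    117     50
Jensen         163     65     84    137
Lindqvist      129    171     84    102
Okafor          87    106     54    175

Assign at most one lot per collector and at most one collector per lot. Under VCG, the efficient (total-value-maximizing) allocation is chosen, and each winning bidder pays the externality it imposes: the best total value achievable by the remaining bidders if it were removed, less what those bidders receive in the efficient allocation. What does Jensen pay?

Jensen pays $57.

Efficient allocation: Tanaka→Lot D ($117), Jensen→Lot F ($163), Lindqvist→Lot C ($171), Okafor→Lot E ($175); total welfare W = $626.
Jensen receives Lot F at value $163, so the others get W − 163 = $463.
Without Jensen: best allocation of the remaining 3 bidders over all 4 lots is Tanaka→Lot F ($174), Lindqvist→Lot C ($171), Okafor→Lot E ($175), total $520.
VCG payment = (others' best without Jensen) − (others' welfare with Jensen) = 520 − 463 = $57.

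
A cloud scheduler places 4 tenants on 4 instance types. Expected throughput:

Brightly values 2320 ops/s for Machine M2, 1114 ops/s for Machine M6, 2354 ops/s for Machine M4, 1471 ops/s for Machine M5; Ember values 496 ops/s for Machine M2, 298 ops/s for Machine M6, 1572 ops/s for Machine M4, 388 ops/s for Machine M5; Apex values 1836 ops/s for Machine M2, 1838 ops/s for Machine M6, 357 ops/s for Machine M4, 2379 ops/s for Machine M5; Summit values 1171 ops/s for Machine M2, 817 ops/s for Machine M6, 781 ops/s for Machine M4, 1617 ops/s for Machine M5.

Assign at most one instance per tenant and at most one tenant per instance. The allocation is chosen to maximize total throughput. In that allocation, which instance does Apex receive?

Optimal: Brightly→Machine M2 (2320 ops/s), Ember→Machine M4 (1572 ops/s), Apex→Machine M6 (1838 ops/s), Summit→Machine M5 (1617 ops/s) — total 2320+1572+1838+1617 = 7347 ops/s.
Max-entry greedy (repeatedly take the single best remaining cell) gives 6202 ops/s, worse by 1145.
Apex's own top instance is Machine M5 (2379 ops/s), but forcing Apex→Machine M5 and reassigning the rest optimally gives only 7088 ops/s — worse by 259.

Apex receives Machine M6.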